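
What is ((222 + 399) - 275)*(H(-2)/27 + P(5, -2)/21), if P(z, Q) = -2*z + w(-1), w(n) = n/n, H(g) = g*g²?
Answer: -47402/189 ≈ -250.80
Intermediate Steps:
H(g) = g³
w(n) = 1
P(z, Q) = 1 - 2*z (P(z, Q) = -2*z + 1 = 1 - 2*z)
((222 + 399) - 275)*(H(-2)/27 + P(5, -2)/21) = ((222 + 399) - 275)*((-2)³/27 + (1 - 2*5)/21) = (621 - 275)*(-8*1/27 + (1 - 10)*(1/21)) = 346*(-8/27 - 9*1/21) = 346*(-8/27 - 3/7) = 346*(-137/189) = -47402/189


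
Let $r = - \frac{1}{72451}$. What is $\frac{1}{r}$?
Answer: $-72451$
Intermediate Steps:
$r = - \frac{1}{72451}$ ($r = \left(-1\right) \frac{1}{72451} = - \frac{1}{72451} \approx -1.3802 \cdot 10^{-5}$)
$\frac{1}{r} = \frac{1}{- \frac{1}{72451}} = -72451$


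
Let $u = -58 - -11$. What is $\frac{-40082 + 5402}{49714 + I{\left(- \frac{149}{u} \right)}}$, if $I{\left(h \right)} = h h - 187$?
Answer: $- \frac{9576015}{13678418} \approx -0.70008$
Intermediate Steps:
$u = -47$ ($u = -58 + 11 = -47$)
$I{\left(h \right)} = -187 + h^{2}$ ($I{\left(h \right)} = h^{2} - 187 = -187 + h^{2}$)
$\frac{-40082 + 5402}{49714 + I{\left(- \frac{149}{u} \right)}} = \frac{-40082 + 5402}{49714 - \left(187 - \left(- \frac{149}{-47}\right)^{2}\right)} = - \frac{34680}{49714 - \left(187 - \left(\left(-149\right) \left(- \frac{1}{47}\right)\right)^{2}\right)} = - \frac{34680}{49714 - \left(187 - \left(\frac{149}{47}\right)^{2}\right)} = - \frac{34680}{49714 + \left(-187 + \frac{22201}{2209}\right)} = - \frac{34680}{49714 - \frac{390882}{2209}} = - \frac{34680}{\frac{109427344}{2209}} = \left(-34680\right) \frac{2209}{109427344} = - \frac{9576015}{13678418}$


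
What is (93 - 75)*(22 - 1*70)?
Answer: -864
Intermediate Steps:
(93 - 75)*(22 - 1*70) = 18*(22 - 70) = 18*(-48) = -864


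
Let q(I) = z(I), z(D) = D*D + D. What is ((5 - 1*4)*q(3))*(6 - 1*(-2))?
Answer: 96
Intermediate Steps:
z(D) = D + D**2 (z(D) = D**2 + D = D + D**2)
q(I) = I*(1 + I)
((5 - 1*4)*q(3))*(6 - 1*(-2)) = ((5 - 1*4)*(3*(1 + 3)))*(6 - 1*(-2)) = ((5 - 4)*(3*4))*(6 + 2) = (1*12)*8 = 12*8 = 96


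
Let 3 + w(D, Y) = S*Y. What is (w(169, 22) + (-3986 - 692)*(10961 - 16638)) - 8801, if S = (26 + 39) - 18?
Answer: 26549236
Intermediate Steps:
S = 47 (S = 65 - 18 = 47)
w(D, Y) = -3 + 47*Y
(w(169, 22) + (-3986 - 692)*(10961 - 16638)) - 8801 = ((-3 + 47*22) + (-3986 - 692)*(10961 - 16638)) - 8801 = ((-3 + 1034) - 4678*(-5677)) - 8801 = (1031 + 26557006) - 8801 = 26558037 - 8801 = 26549236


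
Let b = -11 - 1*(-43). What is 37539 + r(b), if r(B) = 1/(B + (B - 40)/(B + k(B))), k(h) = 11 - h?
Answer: 12913427/344 ≈ 37539.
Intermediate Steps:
b = 32 (b = -11 + 43 = 32)
r(B) = 1/(-40/11 + 12*B/11) (r(B) = 1/(B + (B - 40)/(B + (11 - B))) = 1/(B + (-40 + B)/11) = 1/(B + (-40 + B)*(1/11)) = 1/(B + (-40/11 + B/11)) = 1/(-40/11 + 12*B/11))
37539 + r(b) = 37539 + 11/(4*(-10 + 3*32)) = 37539 + 11/(4*(-10 + 96)) = 37539 + (11/4)/86 = 37539 + (11/4)*(1/86) = 37539 + 11/344 = 12913427/344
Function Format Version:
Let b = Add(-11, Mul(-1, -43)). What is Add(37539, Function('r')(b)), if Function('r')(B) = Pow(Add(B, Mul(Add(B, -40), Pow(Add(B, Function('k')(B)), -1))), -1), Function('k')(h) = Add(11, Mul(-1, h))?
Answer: Rational(12913427, 344) ≈ 37539.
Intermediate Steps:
b = 32 (b = Add(-11, 43) = 32)
Function('r')(B) = Pow(Add(Rational(-40, 11), Mul(Rational(12, 11), B)), -1) (Function('r')(B) = Pow(Add(B, Mul(Add(B, -40), Pow(Add(B, Add(11, Mul(-1, B))), -1))), -1) = Pow(Add(B, Mul(Add(-40, B), Pow(11, -1))), -1) = Pow(Add(B, Mul(Add(-40, B), Rational(1, 11))), -1) = Pow(Add(B, Add(Rational(-40, 11), Mul(Rational(1, 11), B))), -1) = Pow(Add(Rational(-40, 11), Mul(Rational(12, 11), B)), -1))
Add(37539, Function('r')(b)) = Add(37539, Mul(Rational(11, 4), Pow(Add(-10, Mul(3, 32)), -1))) = Add(37539, Mul(Rational(11, 4), Pow(Add(-10, 96), -1))) = Add(37539, Mul(Rational(11, 4), Pow(86, -1))) = Add(37539, Mul(Rational(11, 4), Rational(1, 86))) = Add(37539, Rational(11, 344)) = Rational(12913427, 344)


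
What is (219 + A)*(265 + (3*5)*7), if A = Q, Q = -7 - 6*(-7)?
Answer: 93980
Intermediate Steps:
Q = 35 (Q = -7 + 42 = 35)
A = 35
(219 + A)*(265 + (3*5)*7) = (219 + 35)*(265 + (3*5)*7) = 254*(265 + 15*7) = 254*(265 + 105) = 254*370 = 93980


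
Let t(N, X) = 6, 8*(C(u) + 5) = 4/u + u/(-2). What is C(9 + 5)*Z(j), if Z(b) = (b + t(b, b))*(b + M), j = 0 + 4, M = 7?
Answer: -17985/28 ≈ -642.32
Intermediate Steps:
C(u) = -5 + 1/(2*u) - u/16 (C(u) = -5 + (4/u + u/(-2))/8 = -5 + (4/u + u*(-1/2))/8 = -5 + (4/u - u/2)/8 = -5 + (1/(2*u) - u/16) = -5 + 1/(2*u) - u/16)
j = 4
Z(b) = (6 + b)*(7 + b) (Z(b) = (b + 6)*(b + 7) = (6 + b)*(7 + b))
C(9 + 5)*Z(j) = ((8 - (9 + 5)*(80 + (9 + 5)))/(16*(9 + 5)))*(42 + 4**2 + 13*4) = ((1/16)*(8 - 1*14*(80 + 14))/14)*(42 + 16 + 52) = ((1/16)*(1/14)*(8 - 1*14*94))*110 = ((1/16)*(1/14)*(8 - 1316))*110 = ((1/16)*(1/14)*(-1308))*110 = -327/56*110 = -17985/28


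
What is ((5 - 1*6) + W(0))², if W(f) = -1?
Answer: 4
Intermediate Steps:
((5 - 1*6) + W(0))² = ((5 - 1*6) - 1)² = ((5 - 6) - 1)² = (-1 - 1)² = (-2)² = 4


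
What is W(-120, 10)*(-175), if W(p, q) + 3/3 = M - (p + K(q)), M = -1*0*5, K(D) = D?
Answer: -19075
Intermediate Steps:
M = 0 (M = 0*5 = 0)
W(p, q) = -1 - p - q (W(p, q) = -1 + (0 - (p + q)) = -1 + (0 + (-p - q)) = -1 + (-p - q) = -1 - p - q)
W(-120, 10)*(-175) = (-1 - 1*(-120) - 1*10)*(-175) = (-1 + 120 - 10)*(-175) = 109*(-175) = -19075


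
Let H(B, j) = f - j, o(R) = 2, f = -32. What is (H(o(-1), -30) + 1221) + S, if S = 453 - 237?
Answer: 1435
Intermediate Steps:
H(B, j) = -32 - j
S = 216
(H(o(-1), -30) + 1221) + S = ((-32 - 1*(-30)) + 1221) + 216 = ((-32 + 30) + 1221) + 216 = (-2 + 1221) + 216 = 1219 + 216 = 1435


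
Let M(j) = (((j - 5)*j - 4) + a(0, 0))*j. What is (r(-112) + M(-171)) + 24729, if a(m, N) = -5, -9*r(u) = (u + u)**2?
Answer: -46131508/9 ≈ -5.1257e+6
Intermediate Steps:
r(u) = -4*u**2/9 (r(u) = -(u + u)**2/9 = -4*u**2/9)
M(j) = j*(-9 + j*(-5 + j)) (M(j) = (((j - 5)*j - 4) - 5)*j = (((-5 + j)*j - 4) - 5)*j = ((j*(-5 + j) - 4) - 5)*j = ((-4 + j*(-5 + j)) - 5)*j = (-9 + j*(-5 + j))*j = j*(-9 + j*(-5 + j)))
(r(-112) + M(-171)) + 24729 = (-4/9*(-112)**2 - 171*(-9 + (-171)**2 - 5*(-171))) + 24729 = (-4/9*12544 - 171*(-9 + 29241 + 855)) + 24729 = (-50176/9 - 171*30087) + 24729 = (-50176/9 - 5144877) + 24729 = -46354069/9 + 24729 = -46131508/9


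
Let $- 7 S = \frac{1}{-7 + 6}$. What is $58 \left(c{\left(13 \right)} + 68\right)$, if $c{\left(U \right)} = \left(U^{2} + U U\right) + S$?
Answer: $\frac{164894}{7} \approx 23556.0$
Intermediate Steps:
$S = \frac{1}{7}$ ($S = - \frac{1}{7 \left(-7 + 6\right)} = - \frac{1}{7 \left(-1\right)} = \left(- \frac{1}{7}\right) \left(-1\right) = \frac{1}{7} \approx 0.14286$)
$c{\left(U \right)} = \frac{1}{7} + 2 U^{2}$ ($c{\left(U \right)} = \left(U^{2} + U U\right) + \frac{1}{7} = \left(U^{2} + U^{2}\right) + \frac{1}{7} = 2 U^{2} + \frac{1}{7} = \frac{1}{7} + 2 U^{2}$)
$58 \left(c{\left(13 \right)} + 68\right) = 58 \left(\left(\frac{1}{7} + 2 \cdot 13^{2}\right) + 68\right) = 58 \left(\left(\frac{1}{7} + 2 \cdot 169\right) + 68\right) = 58 \left(\left(\frac{1}{7} + 338\right) + 68\right) = 58 \left(\frac{2367}{7} + 68\right) = 58 \cdot \frac{2843}{7} = \frac{164894}{7}$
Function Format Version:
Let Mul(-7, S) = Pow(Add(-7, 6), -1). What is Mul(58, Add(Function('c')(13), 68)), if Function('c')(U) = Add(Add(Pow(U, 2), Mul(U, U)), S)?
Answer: Rational(164894, 7) ≈ 23556.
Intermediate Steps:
S = Rational(1, 7) (S = Mul(Rational(-1, 7), Pow(Add(-7, 6), -1)) = Mul(Rational(-1, 7), Pow(-1, -1)) = Mul(Rational(-1, 7), -1) = Rational(1, 7) ≈ 0.14286)
Function('c')(U) = Add(Rational(1, 7), Mul(2, Pow(U, 2))) (Function('c')(U) = Add(Add(Pow(U, 2), Mul(U, U)), Rational(1, 7)) = Add(Add(Pow(U, 2), Pow(U, 2)), Rational(1, 7)) = Add(Mul(2, Pow(U, 2)), Rational(1, 7)) = Add(Rational(1, 7), Mul(2, Pow(U, 2))))
Mul(58, Add(Function('c')(13), 68)) = Mul(58, Add(Add(Rational(1, 7), Mul(2, Pow(13, 2))), 68)) = Mul(58, Add(Add(Rational(1, 7), Mul(2, 169)), 68)) = Mul(58, Add(Add(Rational(1, 7), 338), 68)) = Mul(58, Add(Rational(2367, 7), 68)) = Mul(58, Rational(2843, 7)) = Rational(164894, 7)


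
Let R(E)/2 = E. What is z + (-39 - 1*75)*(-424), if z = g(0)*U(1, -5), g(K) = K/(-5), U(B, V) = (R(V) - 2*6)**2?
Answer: 48336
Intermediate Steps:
R(E) = 2*E
U(B, V) = (-12 + 2*V)**2 (U(B, V) = (2*V - 2*6)**2 = (2*V - 12)**2 = (-12 + 2*V)**2)
g(K) = -K/5 (g(K) = K*(-1/5) = -K/5)
z = 0 (z = (-1/5*0)*(4*(-6 - 5)**2) = 0*(4*(-11)**2) = 0*(4*121) = 0*484 = 0)
z + (-39 - 1*75)*(-424) = 0 + (-39 - 1*75)*(-424) = 0 + (-39 - 75)*(-424) = 0 - 114*(-424) = 0 + 48336 = 48336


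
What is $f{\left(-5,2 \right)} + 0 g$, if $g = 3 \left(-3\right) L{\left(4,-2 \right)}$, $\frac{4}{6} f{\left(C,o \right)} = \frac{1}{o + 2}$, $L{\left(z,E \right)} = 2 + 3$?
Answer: $\frac{3}{8} \approx 0.375$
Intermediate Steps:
$L{\left(z,E \right)} = 5$
$f{\left(C,o \right)} = \frac{3}{2 \left(2 + o\right)}$ ($f{\left(C,o \right)} = \frac{3}{2 \left(o + 2\right)} = \frac{3}{2 \left(2 + o\right)}$)
$g = -45$ ($g = 3 \left(-3\right) 5 = \left(-9\right) 5 = -45$)
$f{\left(-5,2 \right)} + 0 g = \frac{3}{2 \left(2 + 2\right)} + 0 \left(-45\right) = \frac{3}{2 \cdot 4} + 0 = \frac{3}{2} \cdot \frac{1}{4} + 0 = \frac{3}{8} + 0 = \frac{3}{8}$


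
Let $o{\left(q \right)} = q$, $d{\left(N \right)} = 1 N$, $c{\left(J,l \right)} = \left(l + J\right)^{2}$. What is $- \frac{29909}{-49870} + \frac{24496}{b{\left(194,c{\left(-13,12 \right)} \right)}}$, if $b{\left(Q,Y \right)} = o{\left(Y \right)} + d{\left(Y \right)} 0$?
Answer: $\frac{1221645429}{49870} \approx 24497.0$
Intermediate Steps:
$c{\left(J,l \right)} = \left(J + l\right)^{2}$
$d{\left(N \right)} = N$
$b{\left(Q,Y \right)} = Y$ ($b{\left(Q,Y \right)} = Y + Y 0 = Y + 0 = Y$)
$- \frac{29909}{-49870} + \frac{24496}{b{\left(194,c{\left(-13,12 \right)} \right)}} = - \frac{29909}{-49870} + \frac{24496}{\left(-13 + 12\right)^{2}} = \left(-29909\right) \left(- \frac{1}{49870}\right) + \frac{24496}{\left(-1\right)^{2}} = \frac{29909}{49870} + \frac{24496}{1} = \frac{29909}{49870} + 24496 \cdot 1 = \frac{29909}{49870} + 24496 = \frac{1221645429}{49870}$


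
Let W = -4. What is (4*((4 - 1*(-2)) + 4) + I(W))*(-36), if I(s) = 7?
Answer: -1692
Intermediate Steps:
(4*((4 - 1*(-2)) + 4) + I(W))*(-36) = (4*((4 - 1*(-2)) + 4) + 7)*(-36) = (4*((4 + 2) + 4) + 7)*(-36) = (4*(6 + 4) + 7)*(-36) = (4*10 + 7)*(-36) = (40 + 7)*(-36) = 47*(-36) = -1692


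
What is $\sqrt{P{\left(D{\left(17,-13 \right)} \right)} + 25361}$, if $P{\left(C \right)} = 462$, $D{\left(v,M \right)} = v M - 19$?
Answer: $7 \sqrt{527} \approx 160.7$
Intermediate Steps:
$D{\left(v,M \right)} = -19 + M v$ ($D{\left(v,M \right)} = M v - 19 = -19 + M v$)
$\sqrt{P{\left(D{\left(17,-13 \right)} \right)} + 25361} = \sqrt{462 + 25361} = \sqrt{25823} = 7 \sqrt{527}$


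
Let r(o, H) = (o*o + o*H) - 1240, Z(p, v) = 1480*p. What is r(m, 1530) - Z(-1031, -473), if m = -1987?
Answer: 2432699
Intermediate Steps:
r(o, H) = -1240 + o² + H*o (r(o, H) = (o² + H*o) - 1240 = -1240 + o² + H*o)
r(m, 1530) - Z(-1031, -473) = (-1240 + (-1987)² + 1530*(-1987)) - 1480*(-1031) = (-1240 + 3948169 - 3040110) - 1*(-1525880) = 906819 + 1525880 = 2432699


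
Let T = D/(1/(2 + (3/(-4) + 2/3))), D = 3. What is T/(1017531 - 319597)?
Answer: 23/2791736 ≈ 8.2386e-6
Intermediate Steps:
T = 23/4 (T = 3/(1/(2 + (3/(-4) + 2/3))) = 3/(1/(2 + (3*(-¼) + 2*(⅓)))) = 3/(1/(2 + (-¾ + ⅔))) = 3/(1/(2 - 1/12)) = 3/(1/(23/12)) = 3/(12/23) = 3*(23/12) = 23/4 ≈ 5.7500)
T/(1017531 - 319597) = (23/4)/(1017531 - 319597) = (23/4)/697934 = (1/697934)*(23/4) = 23/2791736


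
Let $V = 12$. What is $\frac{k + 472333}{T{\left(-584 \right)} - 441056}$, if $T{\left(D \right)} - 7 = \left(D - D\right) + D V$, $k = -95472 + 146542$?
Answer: $- \frac{523403}{448057} \approx -1.1682$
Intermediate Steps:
$k = 51070$
$T{\left(D \right)} = 7 + 12 D$ ($T{\left(D \right)} = 7 + \left(\left(D - D\right) + D 12\right) = 7 + \left(0 + 12 D\right) = 7 + 12 D$)
$\frac{k + 472333}{T{\left(-584 \right)} - 441056} = \frac{51070 + 472333}{\left(7 + 12 \left(-584\right)\right) - 441056} = \frac{523403}{\left(7 - 7008\right) - 441056} = \frac{523403}{-7001 - 441056} = \frac{523403}{-448057} = 523403 \left(- \frac{1}{448057}\right) = - \frac{523403}{448057}$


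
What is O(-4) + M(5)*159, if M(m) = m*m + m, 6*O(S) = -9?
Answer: 9537/2 ≈ 4768.5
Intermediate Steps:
O(S) = -3/2 (O(S) = (1/6)*(-9) = -3/2)
M(m) = m + m**2 (M(m) = m**2 + m = m + m**2)
O(-4) + M(5)*159 = -3/2 + (5*(1 + 5))*159 = -3/2 + (5*6)*159 = -3/2 + 30*159 = -3/2 + 4770 = 9537/2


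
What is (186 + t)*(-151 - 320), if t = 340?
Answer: -247746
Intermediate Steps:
(186 + t)*(-151 - 320) = (186 + 340)*(-151 - 320) = 526*(-471) = -247746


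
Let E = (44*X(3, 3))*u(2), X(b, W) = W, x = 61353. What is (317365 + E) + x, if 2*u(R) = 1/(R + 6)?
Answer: 1514905/4 ≈ 3.7873e+5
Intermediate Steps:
u(R) = 1/(2*(6 + R)) (u(R) = 1/(2*(R + 6)) = 1/(2*(6 + R)))
E = 33/4 (E = (44*3)*(1/(2*(6 + 2))) = 132*((½)/8) = 132*((½)*(⅛)) = 132*(1/16) = 33/4 ≈ 8.2500)
(317365 + E) + x = (317365 + 33/4) + 61353 = 1269493/4 + 61353 = 1514905/4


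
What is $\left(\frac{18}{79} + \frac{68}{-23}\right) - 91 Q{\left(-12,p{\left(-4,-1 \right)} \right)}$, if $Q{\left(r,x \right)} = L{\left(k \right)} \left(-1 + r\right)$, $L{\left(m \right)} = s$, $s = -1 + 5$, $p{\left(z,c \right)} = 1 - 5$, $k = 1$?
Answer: $\frac{8593086}{1817} \approx 4729.3$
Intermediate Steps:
$p{\left(z,c \right)} = -4$ ($p{\left(z,c \right)} = 1 - 5 = -4$)
$s = 4$
$L{\left(m \right)} = 4$
$Q{\left(r,x \right)} = -4 + 4 r$ ($Q{\left(r,x \right)} = 4 \left(-1 + r\right) = -4 + 4 r$)
$\left(\frac{18}{79} + \frac{68}{-23}\right) - 91 Q{\left(-12,p{\left(-4,-1 \right)} \right)} = \left(\frac{18}{79} + \frac{68}{-23}\right) - 91 \left(-4 + 4 \left(-12\right)\right) = \left(18 \cdot \frac{1}{79} + 68 \left(- \frac{1}{23}\right)\right) - 91 \left(-4 - 48\right) = \left(\frac{18}{79} - \frac{68}{23}\right) - -4732 = - \frac{4958}{1817} + 4732 = \frac{8593086}{1817}$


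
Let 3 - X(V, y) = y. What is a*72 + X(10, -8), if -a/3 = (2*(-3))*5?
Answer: 6491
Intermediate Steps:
X(V, y) = 3 - y
a = 90 (a = -3*2*(-3)*5 = -(-18)*5 = -3*(-30) = 90)
a*72 + X(10, -8) = 90*72 + (3 - 1*(-8)) = 6480 + (3 + 8) = 6480 + 11 = 6491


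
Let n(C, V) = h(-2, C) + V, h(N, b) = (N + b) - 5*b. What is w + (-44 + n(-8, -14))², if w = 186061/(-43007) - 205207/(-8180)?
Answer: 283112410309/351797260 ≈ 804.76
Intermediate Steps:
h(N, b) = N - 4*b (h(N, b) = (N + b) - 5*b = N - 4*b)
n(C, V) = -2 + V - 4*C (n(C, V) = (-2 - 4*C) + V = -2 + V - 4*C)
w = 7303358469/351797260 (w = 186061*(-1/43007) - 205207*(-1/8180) = -186061/43007 + 205207/8180 = 7303358469/351797260 ≈ 20.760)
w + (-44 + n(-8, -14))² = 7303358469/351797260 + (-44 + (-2 - 14 - 4*(-8)))² = 7303358469/351797260 + (-44 + (-2 - 14 + 32))² = 7303358469/351797260 + (-44 + 16)² = 7303358469/351797260 + (-28)² = 7303358469/351797260 + 784 = 283112410309/351797260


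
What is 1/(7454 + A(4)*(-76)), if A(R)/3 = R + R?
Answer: 1/5630 ≈ 0.00017762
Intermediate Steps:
A(R) = 6*R (A(R) = 3*(R + R) = 3*(2*R) = 6*R)
1/(7454 + A(4)*(-76)) = 1/(7454 + (6*4)*(-76)) = 1/(7454 + 24*(-76)) = 1/(7454 - 1824) = 1/5630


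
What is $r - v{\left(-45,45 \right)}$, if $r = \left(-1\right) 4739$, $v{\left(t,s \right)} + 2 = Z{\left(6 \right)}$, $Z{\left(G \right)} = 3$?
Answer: $-4740$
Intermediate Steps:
$v{\left(t,s \right)} = 1$ ($v{\left(t,s \right)} = -2 + 3 = 1$)
$r = -4739$
$r - v{\left(-45,45 \right)} = -4739 - 1 = -4740$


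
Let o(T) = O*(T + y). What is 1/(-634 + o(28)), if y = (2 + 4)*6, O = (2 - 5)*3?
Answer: -1/1210 ≈ -0.00082645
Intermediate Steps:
O = -9 (O = -3*3 = -9)
y = 36 (y = 6*6 = 36)
o(T) = -324 - 9*T (o(T) = -9*(T + 36) = -9*(36 + T) = -324 - 9*T)
1/(-634 + o(28)) = 1/(-634 + (-324 - 9*28)) = 1/(-634 + (-324 - 252)) = 1/(-634 - 576) = 1/(-1210) = -1/1210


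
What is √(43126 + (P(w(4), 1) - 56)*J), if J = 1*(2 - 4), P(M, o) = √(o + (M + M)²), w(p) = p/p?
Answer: √(43238 - 2*√5) ≈ 207.93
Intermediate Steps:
w(p) = 1
P(M, o) = √(o + 4*M²) (P(M, o) = √(o + (2*M)²) = √(o + 4*M²))
J = -2 (J = 1*(-2) = -2)
√(43126 + (P(w(4), 1) - 56)*J) = √(43126 + (√(1 + 4*1²) - 56)*(-2)) = √(43126 + (√(1 + 4*1) - 56)*(-2)) = √(43126 + (√(1 + 4) - 56)*(-2)) = √(43126 + (√5 - 56)*(-2)) = √(43126 + (-56 + √5)*(-2)) = √(43126 + (112 - 2*√5)) = √(43238 - 2*√5)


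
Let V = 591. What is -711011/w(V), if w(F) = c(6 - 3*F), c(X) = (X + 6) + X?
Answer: 101573/504 ≈ 201.53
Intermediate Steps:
c(X) = 6 + 2*X (c(X) = (6 + X) + X = 6 + 2*X)
w(F) = 18 - 6*F (w(F) = 6 + 2*(6 - 3*F) = 6 + (12 - 6*F) = 18 - 6*F)
-711011/w(V) = -711011/(18 - 6*591) = -711011/(18 - 3546) = -711011/(-3528) = -711011*(-1/3528) = 101573/504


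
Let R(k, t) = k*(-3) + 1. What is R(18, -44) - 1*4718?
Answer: -4771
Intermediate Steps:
R(k, t) = 1 - 3*k (R(k, t) = -3*k + 1 = 1 - 3*k)
R(18, -44) - 1*4718 = (1 - 3*18) - 1*4718 = (1 - 54) - 4718 = -53 - 4718 = -4771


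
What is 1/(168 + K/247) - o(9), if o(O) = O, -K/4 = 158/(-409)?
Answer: -152651441/16972496 ≈ -8.9940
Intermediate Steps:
K = 632/409 (K = -632/(-409) = -632*(-1)/409 = -4*(-158/409) = 632/409 ≈ 1.5452)
1/(168 + K/247) - o(9) = 1/(168 + (632/409)/247) - 1*9 = 1/(168 + (632/409)*(1/247)) - 9 = 1/(168 + 632/101023) - 9 = 1/(16972496/101023) - 9 = 101023/16972496 - 9 = -152651441/16972496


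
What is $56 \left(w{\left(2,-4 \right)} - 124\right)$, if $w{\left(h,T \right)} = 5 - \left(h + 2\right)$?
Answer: $-6888$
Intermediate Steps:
$w{\left(h,T \right)} = 3 - h$ ($w{\left(h,T \right)} = 5 - \left(2 + h\right) = 3 - h$)
$56 \left(w{\left(2,-4 \right)} - 124\right) = 56 \left(\left(3 - 2\right) - 124\right) = 56 \left(1 - 124\right) = 56 \left(-123\right) = -6888$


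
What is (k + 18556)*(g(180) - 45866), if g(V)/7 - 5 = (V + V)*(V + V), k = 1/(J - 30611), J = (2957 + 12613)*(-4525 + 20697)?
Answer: 98149770830737725/6140669 ≈ 1.5984e+10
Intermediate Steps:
J = 251798040 (J = 15570*16172 = 251798040)
k = 1/251767429 (k = 1/(251798040 - 30611) = 1/251767429 ≈ 3.9719e-9)
g(V) = 35 + 28*V² (g(V) = 35 + 7*((V + V)*(V + V)) = 35 + 7*((2*V)*(2*V)) = 35 + 7*(4*V²) = 35 + 28*V²)
(k + 18556)*(g(180) - 45866) = (1/251767429 + 18556)*((35 + 28*180²) - 45866) = 4671796412525*((35 + 28*32400) - 45866)/251767429 = 4671796412525*((35 + 907200) - 45866)/251767429 = 4671796412525*(907235 - 45866)/251767429 = (4671796412525/251767429)*861369 = 98149770830737725/6140669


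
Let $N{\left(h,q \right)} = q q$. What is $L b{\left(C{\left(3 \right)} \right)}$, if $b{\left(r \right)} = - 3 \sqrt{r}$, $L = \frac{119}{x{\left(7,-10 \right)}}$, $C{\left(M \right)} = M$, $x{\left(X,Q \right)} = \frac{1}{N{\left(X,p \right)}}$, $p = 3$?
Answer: $- 3213 \sqrt{3} \approx -5565.1$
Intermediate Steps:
$N{\left(h,q \right)} = q^{2}$
$x{\left(X,Q \right)} = \frac{1}{9}$ ($x{\left(X,Q \right)} = \frac{1}{3^{2}} = \frac{1}{9}$)
$L = 1071$ ($L = 119 \frac{1}{\frac{1}{9}} = 119 \cdot 9 = 1071$)
$L b{\left(C{\left(3 \right)} \right)} = 1071 \left(- 3 \sqrt{3}\right) = - 3213 \sqrt{3}$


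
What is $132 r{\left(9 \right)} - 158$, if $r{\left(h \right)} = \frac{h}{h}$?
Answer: $-26$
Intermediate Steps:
$r{\left(h \right)} = 1$
$132 r{\left(9 \right)} - 158 = 132 \cdot 1 - 158 = 132 - 158 = -26$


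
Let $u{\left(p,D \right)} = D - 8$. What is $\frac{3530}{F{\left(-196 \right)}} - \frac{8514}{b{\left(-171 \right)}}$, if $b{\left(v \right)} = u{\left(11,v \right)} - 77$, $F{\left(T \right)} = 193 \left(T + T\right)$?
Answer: $\frac{40201969}{1210496} \approx 33.211$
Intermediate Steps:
$u{\left(p,D \right)} = -8 + D$
$F{\left(T \right)} = 386 T$ ($F{\left(T \right)} = 193 \cdot 2 T = 386 T$)
$b{\left(v \right)} = -85 + v$ ($b{\left(v \right)} = \left(-8 + v\right) - 77 = -85 + v$)
$\frac{3530}{F{\left(-196 \right)}} - \frac{8514}{b{\left(-171 \right)}} = \frac{3530}{386 \left(-196\right)} - \frac{8514}{-85 - 171} = \frac{3530}{-75656} - \frac{8514}{-256} = 3530 \left(- \frac{1}{75656}\right) - - \frac{4257}{128} = - \frac{1765}{37828} + \frac{4257}{128} = \frac{40201969}{1210496}$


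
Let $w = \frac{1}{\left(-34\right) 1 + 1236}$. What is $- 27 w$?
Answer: $- \frac{27}{1202} \approx -0.022463$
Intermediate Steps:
$w = \frac{1}{1202}$ ($w = \frac{1}{-34 + 1236} = \frac{1}{1202} \approx 0.00083195$)
$- 27 w = \left(-27\right) \frac{1}{1202} = - \frac{27}{1202}$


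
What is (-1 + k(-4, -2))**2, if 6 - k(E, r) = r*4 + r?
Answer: 225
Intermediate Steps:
k(E, r) = 6 - 5*r (k(E, r) = 6 - (r*4 + r) = 6 - (4*r + r) = 6 - 5*r)
(-1 + k(-4, -2))**2 = (-1 + (6 - 5*(-2)))**2 = (-1 + (6 + 10))**2 = (-1 + 16)**2 = 15**2 = 225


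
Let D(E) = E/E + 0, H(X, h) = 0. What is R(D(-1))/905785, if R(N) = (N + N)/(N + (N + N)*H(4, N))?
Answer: 2/905785 ≈ 2.2080e-6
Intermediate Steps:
D(E) = 1 (D(E) = 1 + 0 = 1)
R(N) = 2 (R(N) = (N + N)/(N + (N + N)*0) = (2*N)/(N + (2*N)*0) = (2*N)/(N + 0) = (2*N)/N = 2)
R(D(-1))/905785 = 2/905785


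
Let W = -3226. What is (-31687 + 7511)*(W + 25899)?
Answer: -548142448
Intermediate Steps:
(-31687 + 7511)*(W + 25899) = (-31687 + 7511)*(-3226 + 25899) = -24176*22673 = -548142448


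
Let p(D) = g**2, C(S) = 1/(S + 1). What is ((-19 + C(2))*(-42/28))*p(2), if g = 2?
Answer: 112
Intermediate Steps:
C(S) = 1/(1 + S)
p(D) = 4 (p(D) = 2**2 = 4)
((-19 + C(2))*(-42/28))*p(2) = ((-19 + 1/(1 + 2))*(-42/28))*4 = ((-19 + 1/3)*(-42*1/28))*4 = ((-19 + 1/3)*(-3/2))*4 = -56/3*(-3/2)*4 = 28*4 = 112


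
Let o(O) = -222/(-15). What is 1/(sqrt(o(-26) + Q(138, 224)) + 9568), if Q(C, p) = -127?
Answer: 47840/457733681 - I*sqrt(2805)/457733681 ≈ 0.00010451 - 1.1571e-7*I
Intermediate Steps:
o(O) = 74/5 (o(O) = -222*(-1/15) = 74/5)
1/(sqrt(o(-26) + Q(138, 224)) + 9568) = 1/(sqrt(74/5 - 127) + 9568) = 1/(sqrt(-561/5) + 9568) = 1/(I*sqrt(2805)/5 + 9568) = 1/(9568 + I*sqrt(2805)/5)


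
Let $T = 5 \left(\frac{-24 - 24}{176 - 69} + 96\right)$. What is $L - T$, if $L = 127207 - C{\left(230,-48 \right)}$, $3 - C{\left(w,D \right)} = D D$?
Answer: $\frac{13806236}{107} \approx 1.2903 \cdot 10^{5}$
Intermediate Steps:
$C{\left(w,D \right)} = 3 - D^{2}$ ($C{\left(w,D \right)} = 3 - D D = 3 - D^{2}$)
$T = \frac{51120}{107}$ ($T = 5 \left(- \frac{48}{107} + 96\right) = 5 \cdot \frac{10224}{107} = \frac{51120}{107} \approx 477.76$)
$L = 129508$ ($L = 127207 - \left(3 - \left(-48\right)^{2}\right) = 127207 - \left(3 - 2304\right) = 127207 - -2301 = 127207 + 2301 = 129508$)
$L - T = 129508 - \frac{51120}{107} = \frac{13806236}{107}$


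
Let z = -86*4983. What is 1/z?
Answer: -1/428538 ≈ -2.3335e-6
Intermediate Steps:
z = -428538
1/z = 1/(-428538) = -1/428538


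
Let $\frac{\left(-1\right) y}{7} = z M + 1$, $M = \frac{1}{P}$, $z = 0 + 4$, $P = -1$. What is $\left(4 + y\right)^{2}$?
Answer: $625$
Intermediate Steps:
$z = 4$
$M = -1$ ($M = \frac{1}{-1} = -1$)
$y = 21$ ($y = - 7 \left(4 \left(-1\right) + 1\right) = - 7 \left(-4 + 1\right) = \left(-7\right) \left(-3\right) = 21$)
$\left(4 + y\right)^{2} = \left(4 + 21\right)^{2} = 25^{2} = 625$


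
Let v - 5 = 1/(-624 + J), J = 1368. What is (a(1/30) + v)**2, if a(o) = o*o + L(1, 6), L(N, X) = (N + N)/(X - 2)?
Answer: 94271719369/3113640000 ≈ 30.277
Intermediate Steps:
L(N, X) = 2*N/(-2 + X) (L(N, X) = (2*N)/(-2 + X) = 2*N/(-2 + X))
a(o) = 1/2 + o**2 (a(o) = o*o + 2*1/(-2 + 6) = o**2 + 2*1/4 = o**2 + 2*1*(1/4) = o**2 + 1/2 = 1/2 + o**2)
v = 3721/744 (v = 5 + 1/(-624 + 1368) = 5 + 1/744 = 3721/744 ≈ 5.0013)
(a(1/30) + v)**2 = ((1/2 + (1/30)**2) + 3721/744)**2 = ((1/2 + 1/900) + 3721/744)**2 = (451/900 + 3721/744)**2 = (307037/55800)**2 = 94271719369/3113640000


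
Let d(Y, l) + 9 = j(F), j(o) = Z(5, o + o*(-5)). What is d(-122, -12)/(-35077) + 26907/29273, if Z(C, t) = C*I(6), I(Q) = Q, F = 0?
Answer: 134743158/146687003 ≈ 0.91858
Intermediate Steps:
Z(C, t) = 6*C (Z(C, t) = C*6 = 6*C)
j(o) = 30 (j(o) = 6*5 = 30)
d(Y, l) = 21 (d(Y, l) = -9 + 30 = 21)
d(-122, -12)/(-35077) + 26907/29273 = 21/(-35077) + 26907/29273 = 21*(-1/35077) + 26907*(1/29273) = -3/5011 + 26907/29273 = 134743158/146687003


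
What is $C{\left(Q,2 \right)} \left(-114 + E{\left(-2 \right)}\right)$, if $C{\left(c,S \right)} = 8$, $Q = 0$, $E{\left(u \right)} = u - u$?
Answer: $-912$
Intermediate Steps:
$E{\left(u \right)} = 0$
$C{\left(Q,2 \right)} \left(-114 + E{\left(-2 \right)}\right) = 8 \left(-114 + 0\right) = 8 \left(-114\right) = -912$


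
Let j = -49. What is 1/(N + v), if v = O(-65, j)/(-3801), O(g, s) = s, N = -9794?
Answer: -543/5318135 ≈ -0.00010210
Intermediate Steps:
v = 7/543 (v = -49/(-3801) = -49*(-1/3801) = 7/543 ≈ 0.012891)
1/(N + v) = 1/(-9794 + 7/543) = 1/(-5318135/543) = -543/5318135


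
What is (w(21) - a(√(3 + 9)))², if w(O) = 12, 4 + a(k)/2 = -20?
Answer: 3600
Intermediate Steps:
a(k) = -48 (a(k) = -8 + 2*(-20) = -8 - 40 = -48)
(w(21) - a(√(3 + 9)))² = (12 - 1*(-48))² = (12 + 48)² = 60² = 3600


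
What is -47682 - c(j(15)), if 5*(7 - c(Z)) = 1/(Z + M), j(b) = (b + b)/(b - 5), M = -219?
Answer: -51504121/1080 ≈ -47689.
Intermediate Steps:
j(b) = 2*b/(-5 + b) (j(b) = (2*b)/(-5 + b) = 2*b/(-5 + b))
c(Z) = 7 - 1/(5*(-219 + Z)) (c(Z) = 7 - 1/(5*(Z - 219)) = 7 - 1/(5*(-219 + Z)))
-47682 - c(j(15)) = -47682 - (-7666 + 35*(2*15/(-5 + 15)))/(5*(-219 + 2*15/(-5 + 15))) = -47682 - (-7666 + 35*(2*15/10))/(5*(-219 + 2*15/10)) = -47682 - (-7666 + 35*(2*15*(⅒)))/(5*(-219 + 2*15*(⅒))) = -47682 - (-7666 + 35*3)/(5*(-219 + 3)) = -47682 - (-7666 + 105)/(5*(-216)) = -47682 - (-1)*(-7561)/(5*216) = -47682 - 1*7561/1080 = -47682 - 7561/1080 = -51504121/1080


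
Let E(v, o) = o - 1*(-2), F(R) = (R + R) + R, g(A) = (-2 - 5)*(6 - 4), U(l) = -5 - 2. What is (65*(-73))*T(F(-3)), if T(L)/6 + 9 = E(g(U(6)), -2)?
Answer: 256230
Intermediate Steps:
U(l) = -7
g(A) = -14 (g(A) = -7*2 = -14)
F(R) = 3*R (F(R) = 2*R + R = 3*R)
E(v, o) = 2 + o (E(v, o) = o + 2 = 2 + o)
T(L) = -54 (T(L) = -54 + 6*(2 - 2) = -54 + 6*0 = -54 + 0 = -54)
(65*(-73))*T(F(-3)) = (65*(-73))*(-54) = -4745*(-54) = 256230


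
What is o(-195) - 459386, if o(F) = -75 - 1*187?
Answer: -459648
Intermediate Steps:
o(F) = -262 (o(F) = -75 - 187 = -262)
o(-195) - 459386 = -262 - 459386 = -459648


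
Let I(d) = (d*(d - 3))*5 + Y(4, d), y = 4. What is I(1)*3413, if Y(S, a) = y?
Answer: -20478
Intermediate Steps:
Y(S, a) = 4
I(d) = 4 + 5*d*(-3 + d) (I(d) = (d*(d - 3))*5 + 4 = (d*(-3 + d))*5 + 4 = 5*d*(-3 + d) + 4 = 4 + 5*d*(-3 + d))
I(1)*3413 = (4 - 15*1 + 5*1**2)*3413 = (4 - 15 + 5*1)*3413 = (4 - 15 + 5)*3413 = -6*3413 = -20478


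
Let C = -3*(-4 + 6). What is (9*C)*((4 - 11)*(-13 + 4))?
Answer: -3402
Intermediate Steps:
C = -6 (C = -3*2 = -6)
(9*C)*((4 - 11)*(-13 + 4)) = (9*(-6))*((4 - 11)*(-13 + 4)) = -(-378)*(-9) = -54*63 = -3402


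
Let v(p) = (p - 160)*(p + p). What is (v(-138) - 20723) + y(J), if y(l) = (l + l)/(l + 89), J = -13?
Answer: 2337937/38 ≈ 61525.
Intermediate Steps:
y(l) = 2*l/(89 + l) (y(l) = (2*l)/(89 + l) = 2*l/(89 + l))
v(p) = 2*p*(-160 + p) (v(p) = (-160 + p)*(2*p) = 2*p*(-160 + p))
(v(-138) - 20723) + y(J) = (2*(-138)*(-160 - 138) - 20723) + 2*(-13)/(89 - 13) = (2*(-138)*(-298) - 20723) + 2*(-13)/76 = (82248 - 20723) + 2*(-13)*(1/76) = 61525 - 13/38 = 2337937/38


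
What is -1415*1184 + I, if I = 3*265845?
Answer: -877825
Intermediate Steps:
I = 797535
-1415*1184 + I = -1415*1184 + 797535 = -1675360 + 797535 = -877825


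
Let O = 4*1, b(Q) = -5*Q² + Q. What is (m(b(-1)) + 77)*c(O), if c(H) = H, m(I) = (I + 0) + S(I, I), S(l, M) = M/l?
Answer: 288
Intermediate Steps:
b(Q) = Q - 5*Q²
O = 4
m(I) = 1 + I (m(I) = (I + 0) + I/I = I + 1 = 1 + I)
(m(b(-1)) + 77)*c(O) = ((1 - (1 - 5*(-1))) + 77)*4 = ((1 - (1 + 5)) + 77)*4 = ((1 - 1*6) + 77)*4 = ((1 - 6) + 77)*4 = (-5 + 77)*4 = 72*4 = 288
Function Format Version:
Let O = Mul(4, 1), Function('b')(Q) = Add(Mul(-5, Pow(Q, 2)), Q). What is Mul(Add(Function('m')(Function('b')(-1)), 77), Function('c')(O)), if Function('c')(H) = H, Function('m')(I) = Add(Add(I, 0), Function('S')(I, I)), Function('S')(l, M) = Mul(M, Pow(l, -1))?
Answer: 288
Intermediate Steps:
Function('b')(Q) = Add(Q, Mul(-5, Pow(Q, 2)))
O = 4
Function('m')(I) = Add(1, I) (Function('m')(I) = Add(Add(I, 0), Mul(I, Pow(I, -1))) = Add(I, 1) = Add(1, I))
Mul(Add(Function('m')(Function('b')(-1)), 77), Function('c')(O)) = Mul(Add(Add(1, Mul(-1, Add(1, Mul(-5, -1)))), 77), 4) = Mul(Add(Add(1, Mul(-1, Add(1, 5))), 77), 4) = Mul(Add(Add(1, Mul(-1, 6)), 77), 4) = Mul(Add(Add(1, -6), 77), 4) = Mul(Add(-5, 77), 4) = Mul(72, 4) = 288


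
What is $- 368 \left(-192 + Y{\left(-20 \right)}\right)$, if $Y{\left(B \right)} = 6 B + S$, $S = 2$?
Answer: $114080$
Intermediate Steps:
$Y{\left(B \right)} = 2 + 6 B$ ($Y{\left(B \right)} = 6 B + 2 = 2 + 6 B$)
$- 368 \left(-192 + Y{\left(-20 \right)}\right) = - 368 \left(-192 + \left(2 + 6 \left(-20\right)\right)\right) = - 368 \left(-192 + \left(2 - 120\right)\right) = - 368 \left(-192 - 118\right) = \left(-368\right) \left(-310\right) = 114080$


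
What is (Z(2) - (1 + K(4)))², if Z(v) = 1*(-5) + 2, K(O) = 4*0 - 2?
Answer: 4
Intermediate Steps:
K(O) = -2 (K(O) = 0 - 2 = -2)
Z(v) = -3 (Z(v) = -5 + 2 = -3)
(Z(2) - (1 + K(4)))² = (-3 - (1 - 2))² = (-3 - 1*(-1))² = (-3 + 1)² = (-2)² = 4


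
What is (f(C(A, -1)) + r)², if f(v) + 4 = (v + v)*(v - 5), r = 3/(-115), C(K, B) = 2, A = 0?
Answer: 3396649/13225 ≈ 256.84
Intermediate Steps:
r = -3/115 (r = 3*(-1/115) = -3/115 ≈ -0.026087)
f(v) = -4 + 2*v*(-5 + v) (f(v) = -4 + (v + v)*(v - 5) = -4 + (2*v)*(-5 + v) = -4 + 2*v*(-5 + v))
(f(C(A, -1)) + r)² = ((-4 - 10*2 + 2*2²) - 3/115)² = ((-4 - 20 + 2*4) - 3/115)² = ((-4 - 20 + 8) - 3/115)² = (-16 - 3/115)² = (-1843/115)² = 3396649/13225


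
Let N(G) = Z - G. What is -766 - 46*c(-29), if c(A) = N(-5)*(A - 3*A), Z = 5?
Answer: -27446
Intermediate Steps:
N(G) = 5 - G
c(A) = -20*A (c(A) = (5 - 1*(-5))*(A - 3*A) = (5 + 5)*(-2*A) = 10*(-2*A) = -20*A)
-766 - 46*c(-29) = -766 - 46*(-20*(-29)) = -766 - 46*580 = -766 - 1*26680 = -766 - 26680 = -27446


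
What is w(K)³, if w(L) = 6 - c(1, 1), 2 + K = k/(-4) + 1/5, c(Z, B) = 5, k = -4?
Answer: 1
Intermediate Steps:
K = -⅘ (K = -2 + (-4/(-4) + 1/5) = -2 + (-4*(-¼) + 1*(⅕)) = -2 + (1 + ⅕) = -2 + 6/5 = -⅘ ≈ -0.80000)
w(L) = 1 (w(L) = 6 - 1*5 = 6 - 5 = 1)
w(K)³ = 1³ = 1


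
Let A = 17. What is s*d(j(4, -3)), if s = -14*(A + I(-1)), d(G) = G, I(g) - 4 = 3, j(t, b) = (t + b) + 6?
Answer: -2352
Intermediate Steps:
j(t, b) = 6 + b + t (j(t, b) = (b + t) + 6 = 6 + b + t)
I(g) = 7 (I(g) = 4 + 3 = 7)
s = -336 (s = -14*(17 + 7) = -14*24 = -336)
s*d(j(4, -3)) = -336*(6 - 3 + 4) = -336*7 = -2352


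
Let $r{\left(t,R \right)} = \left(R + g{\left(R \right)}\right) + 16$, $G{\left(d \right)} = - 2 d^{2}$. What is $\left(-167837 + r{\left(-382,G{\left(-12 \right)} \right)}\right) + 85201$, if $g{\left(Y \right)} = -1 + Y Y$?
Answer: $35$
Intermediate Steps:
$g{\left(Y \right)} = -1 + Y^{2}$
$r{\left(t,R \right)} = 15 + R + R^{2}$ ($r{\left(t,R \right)} = \left(R + \left(-1 + R^{2}\right)\right) + 16 = \left(-1 + R + R^{2}\right) + 16 = 15 + R + R^{2}$)
$\left(-167837 + r{\left(-382,G{\left(-12 \right)} \right)}\right) + 85201 = \left(-167837 + \left(15 - 2 \left(-12\right)^{2} + \left(- 2 \left(-12\right)^{2}\right)^{2}\right)\right) + 85201 = \left(-167837 + \left(15 - 288 + \left(\left(-2\right) 144\right)^{2}\right)\right) + 85201 = \left(-167837 + \left(15 - 288 + \left(-288\right)^{2}\right)\right) + 85201 = \left(-167837 + \left(15 - 288 + 82944\right)\right) + 85201 = \left(-167837 + 82671\right) + 85201 = -85166 + 85201 = 35$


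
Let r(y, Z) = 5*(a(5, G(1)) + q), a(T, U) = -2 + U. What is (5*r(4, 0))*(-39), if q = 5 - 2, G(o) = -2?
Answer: 975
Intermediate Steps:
q = 3
r(y, Z) = -5 (r(y, Z) = 5*((-2 - 2) + 3) = 5*(-4 + 3) = 5*(-1) = -5)
(5*r(4, 0))*(-39) = (5*(-5))*(-39) = -25*(-39) = 975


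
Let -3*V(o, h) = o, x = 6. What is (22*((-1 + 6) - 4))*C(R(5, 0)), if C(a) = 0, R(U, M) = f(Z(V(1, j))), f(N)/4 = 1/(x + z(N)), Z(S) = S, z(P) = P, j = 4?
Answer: 0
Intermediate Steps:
V(o, h) = -o/3
f(N) = 4/(6 + N)
R(U, M) = 12/17 (R(U, M) = 4/(6 - ⅓*1) = 4/(6 - ⅓) = 4/(17/3) = 4*(3/17) = 12/17)
(22*((-1 + 6) - 4))*C(R(5, 0)) = (22*((-1 + 6) - 4))*0 = (22*(5 - 4))*0 = (22*1)*0 = 22*0 = 0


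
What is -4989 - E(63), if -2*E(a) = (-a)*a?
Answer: -13947/2 ≈ -6973.5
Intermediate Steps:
E(a) = a²/2 (E(a) = -(-a)*a/2 = -(-1)*a²/2 = a²/2)
-4989 - E(63) = -4989 - 63²/2 = -4989 - 3969/2 = -13947/2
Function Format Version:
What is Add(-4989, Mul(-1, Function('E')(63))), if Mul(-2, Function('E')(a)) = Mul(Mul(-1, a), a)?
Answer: Rational(-13947, 2) ≈ -6973.5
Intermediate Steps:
Function('E')(a) = Mul(Rational(1, 2), Pow(a, 2)) (Function('E')(a) = Mul(Rational(-1, 2), Mul(Mul(-1, a), a)) = Mul(Rational(-1, 2), Mul(-1, Pow(a, 2))) = Mul(Rational(1, 2), Pow(a, 2)))
Add(-4989, Mul(-1, Function('E')(63))) = Add(-4989, Mul(-1, Mul(Rational(1, 2), Pow(63, 2)))) = Add(-4989, Mul(-1, Mul(Rational(1, 2), 3969))) = Add(-4989, Mul(-1, Rational(3969, 2))) = Add(-4989, Rational(-3969, 2)) = Rational(-13947, 2)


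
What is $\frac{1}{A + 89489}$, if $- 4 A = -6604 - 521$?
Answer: $\frac{4}{365081} \approx 1.0956 \cdot 10^{-5}$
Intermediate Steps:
$A = \frac{7125}{4}$ ($A = - \frac{-6604 - 521}{4} = \left(- \frac{1}{4}\right) \left(-7125\right) = \frac{7125}{4} \approx 1781.3$)
$\frac{1}{A + 89489} = \frac{1}{\frac{7125}{4} + 89489} = \frac{1}{\frac{365081}{4}} = \frac{4}{365081}$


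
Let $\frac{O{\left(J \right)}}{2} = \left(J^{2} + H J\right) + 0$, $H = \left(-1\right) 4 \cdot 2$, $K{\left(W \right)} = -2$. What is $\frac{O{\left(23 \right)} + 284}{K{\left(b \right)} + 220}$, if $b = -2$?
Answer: $\frac{487}{109} \approx 4.4679$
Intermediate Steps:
$H = -8$ ($H = \left(-4\right) 2 = -8$)
$O{\left(J \right)} = - 16 J + 2 J^{2}$ ($O{\left(J \right)} = 2 \left(\left(J^{2} - 8 J\right) + 0\right) = 2 \left(J^{2} - 8 J\right) = - 16 J + 2 J^{2}$)
$\frac{O{\left(23 \right)} + 284}{K{\left(b \right)} + 220} = \frac{2 \cdot 23 \left(-8 + 23\right) + 284}{-2 + 220} = \frac{2 \cdot 23 \cdot 15 + 284}{218} = \left(690 + 284\right) \frac{1}{218} = 974 \cdot \frac{1}{218} = \frac{487}{109}$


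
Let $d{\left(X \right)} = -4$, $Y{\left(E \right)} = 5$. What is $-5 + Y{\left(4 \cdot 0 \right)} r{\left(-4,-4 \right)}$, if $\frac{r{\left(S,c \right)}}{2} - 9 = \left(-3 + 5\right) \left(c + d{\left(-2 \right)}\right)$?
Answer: $-75$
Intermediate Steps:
$r{\left(S,c \right)} = 2 + 4 c$ ($r{\left(S,c \right)} = 18 + 2 \left(-3 + 5\right) \left(c - 4\right) = 18 + 2 \cdot 2 \left(-4 + c\right) = 18 + 2 \left(-8 + 2 c\right) = 18 + \left(-16 + 4 c\right) = 2 + 4 c$)
$-5 + Y{\left(4 \cdot 0 \right)} r{\left(-4,-4 \right)} = -5 + 5 \left(2 + 4 \left(-4\right)\right) = -5 + 5 \left(2 - 16\right) = -5 + 5 \left(-14\right) = -5 - 70 = -75$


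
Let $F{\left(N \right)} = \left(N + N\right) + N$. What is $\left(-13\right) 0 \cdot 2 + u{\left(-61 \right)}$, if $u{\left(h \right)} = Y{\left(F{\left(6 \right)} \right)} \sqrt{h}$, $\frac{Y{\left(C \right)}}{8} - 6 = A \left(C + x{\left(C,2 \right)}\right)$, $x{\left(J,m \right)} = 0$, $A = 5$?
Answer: $768 i \sqrt{61} \approx 5998.3 i$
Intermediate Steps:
$F{\left(N \right)} = 3 N$ ($F{\left(N \right)} = 2 N + N = 3 N$)
$Y{\left(C \right)} = 48 + 40 C$ ($Y{\left(C \right)} = 48 + 8 \cdot 5 \left(C + 0\right) = 48 + 8 \cdot 5 C = 48 + 40 C$)
$u{\left(h \right)} = 768 \sqrt{h}$ ($u{\left(h \right)} = \left(48 + 40 \cdot 3 \cdot 6\right) \sqrt{h} = \left(48 + 40 \cdot 18\right) \sqrt{h} = \left(48 + 720\right) \sqrt{h} = 768 \sqrt{h}$)
$\left(-13\right) 0 \cdot 2 + u{\left(-61 \right)} = \left(-13\right) 0 \cdot 2 + 768 \sqrt{-61} = 0 \cdot 2 + 768 i \sqrt{61} = 0 + 768 i \sqrt{61} = 768 i \sqrt{61}$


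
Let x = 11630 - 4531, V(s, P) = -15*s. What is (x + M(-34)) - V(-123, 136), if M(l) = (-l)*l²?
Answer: 44558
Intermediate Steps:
M(l) = -l³
x = 7099
(x + M(-34)) - V(-123, 136) = (7099 - 1*(-34)³) - (-15)*(-123) = (7099 - 1*(-39304)) - 1*1845 = (7099 + 39304) - 1845 = 46403 - 1845 = 44558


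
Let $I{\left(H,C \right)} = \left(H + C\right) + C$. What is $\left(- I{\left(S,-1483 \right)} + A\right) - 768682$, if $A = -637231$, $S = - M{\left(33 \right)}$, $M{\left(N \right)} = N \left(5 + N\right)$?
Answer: $-1401693$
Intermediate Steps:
$S = -1254$ ($S = - 33 \left(5 + 33\right) = - 33 \cdot 38 = \left(-1\right) 1254 = -1254$)
$I{\left(H,C \right)} = H + 2 C$ ($I{\left(H,C \right)} = \left(C + H\right) + C = H + 2 C$)
$\left(- I{\left(S,-1483 \right)} + A\right) - 768682 = \left(- (-1254 + 2 \left(-1483\right)) - 637231\right) - 768682 = \left(- (-1254 - 2966) - 637231\right) - 768682 = \left(\left(-1\right) \left(-4220\right) - 637231\right) - 768682 = \left(4220 - 637231\right) - 768682 = -633011 - 768682 = -1401693$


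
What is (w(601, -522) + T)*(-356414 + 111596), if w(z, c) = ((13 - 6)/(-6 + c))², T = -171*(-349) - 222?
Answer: -225445556243537/15488 ≈ -1.4556e+10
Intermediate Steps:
T = 59457 (T = 59679 - 222 = 59457)
w(z, c) = 49/(-6 + c)² (w(z, c) = (7/(-6 + c))² = 49/(-6 + c)²)
(w(601, -522) + T)*(-356414 + 111596) = (49/(-6 - 522)² + 59457)*(-356414 + 111596) = (49/(-528)² + 59457)*(-244818) = (49*(1/278784) + 59457)*(-244818) = (49/278784 + 59457)*(-244818) = (16575660337/278784)*(-244818) = -225445556243537/15488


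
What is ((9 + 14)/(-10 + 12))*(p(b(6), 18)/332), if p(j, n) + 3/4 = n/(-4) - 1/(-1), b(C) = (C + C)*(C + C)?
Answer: -391/2656 ≈ -0.14721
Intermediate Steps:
b(C) = 4*C² (b(C) = (2*C)*(2*C) = 4*C²)
p(j, n) = ¼ - n/4 (p(j, n) = -¾ + (n/(-4) - 1/(-1)) = -¾ + (n*(-¼) - 1*(-1)) = -¾ + (-n/4 + 1) = -¾ + (1 - n/4) = ¼ - n/4)
((9 + 14)/(-10 + 12))*(p(b(6), 18)/332) = ((9 + 14)/(-10 + 12))*((¼ - ¼*18)/332) = (23/2)*((¼ - 9/2)*(1/332)) = (23*(½))*(-17/4*1/332) = (23/2)*(-17/1328) = -391/2656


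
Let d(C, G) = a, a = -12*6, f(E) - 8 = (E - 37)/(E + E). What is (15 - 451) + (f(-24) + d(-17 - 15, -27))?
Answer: -23939/48 ≈ -498.73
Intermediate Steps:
f(E) = 8 + (-37 + E)/(2*E) (f(E) = 8 + (E - 37)/(E + E) = 8 + (-37 + E)/((2*E)) = 8 + (-37 + E)*(1/(2*E)) = 8 + (-37 + E)/(2*E))
a = -72
d(C, G) = -72
(15 - 451) + (f(-24) + d(-17 - 15, -27)) = (15 - 451) + ((½)*(-37 + 17*(-24))/(-24) - 72) = -436 + ((½)*(-1/24)*(-37 - 408) - 72) = -436 + ((½)*(-1/24)*(-445) - 72) = -436 + (445/48 - 72) = -436 - 3011/48 = -23939/48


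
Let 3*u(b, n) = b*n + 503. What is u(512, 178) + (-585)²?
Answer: 1118314/3 ≈ 3.7277e+5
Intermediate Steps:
u(b, n) = 503/3 + b*n/3 (u(b, n) = (b*n + 503)/3 = (503 + b*n)/3 = 503/3 + b*n/3)
u(512, 178) + (-585)² = (503/3 + (⅓)*512*178) + (-585)² = (503/3 + 91136/3) + 342225 = 91639/3 + 342225 = 1118314/3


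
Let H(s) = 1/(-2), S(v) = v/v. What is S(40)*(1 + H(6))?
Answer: 1/2 ≈ 0.50000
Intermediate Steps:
S(v) = 1
H(s) = -1/2
S(40)*(1 + H(6)) = 1*(1 - 1/2) = 1*(1/2) = 1/2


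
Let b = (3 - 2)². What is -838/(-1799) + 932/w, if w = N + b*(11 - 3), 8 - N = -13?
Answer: 1700970/52171 ≈ 32.604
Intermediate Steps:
N = 21 (N = 8 - 1*(-13) = 8 + 13 = 21)
b = 1 (b = 1² = 1)
w = 29 (w = 21 + 1*(11 - 3) = 21 + 1*8 = 21 + 8 = 29)
-838/(-1799) + 932/w = -838/(-1799) + 932/29 = -838*(-1/1799) + 932*(1/29) = 838/1799 + 932/29 = 1700970/52171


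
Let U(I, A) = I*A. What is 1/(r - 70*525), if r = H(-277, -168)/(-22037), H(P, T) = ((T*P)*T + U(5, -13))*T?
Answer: -22037/2123302734 ≈ -1.0379e-5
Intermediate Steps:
U(I, A) = A*I
H(P, T) = T*(-65 + P*T²) (H(P, T) = ((T*P)*T - 13*5)*T = ((P*T)*T - 65)*T = (P*T² - 65)*T = (-65 + P*T²)*T = T*(-65 + P*T²))
r = -1313442984/22037 (r = -168*(-65 - 277*(-168)²)/(-22037) = -168*(-65 - 277*28224)*(-1/22037) = -168*(-65 - 7818048)*(-1/22037) = -168*(-7818113)*(-1/22037) = 1313442984*(-1/22037) = -1313442984/22037 ≈ -59602.)
1/(r - 70*525) = 1/(-1313442984/22037 - 70*525) = 1/(-1313442984/22037 - 36750) = 1/(-2123302734/22037) = -22037/2123302734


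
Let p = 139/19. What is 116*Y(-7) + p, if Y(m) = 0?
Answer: 139/19 ≈ 7.3158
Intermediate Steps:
p = 139/19 (p = 139*(1/19) = 139/19 ≈ 7.3158)
116*Y(-7) + p = 116*0 + 139/19 = 0 + 139/19 = 139/19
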